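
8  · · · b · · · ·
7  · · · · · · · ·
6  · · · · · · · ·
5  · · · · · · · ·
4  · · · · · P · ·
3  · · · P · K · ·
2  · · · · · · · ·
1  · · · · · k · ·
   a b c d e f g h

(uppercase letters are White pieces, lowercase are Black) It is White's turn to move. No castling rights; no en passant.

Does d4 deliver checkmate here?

no

After d4: black king on f1; in check: no.
Black is not in check, so this cannot be checkmate.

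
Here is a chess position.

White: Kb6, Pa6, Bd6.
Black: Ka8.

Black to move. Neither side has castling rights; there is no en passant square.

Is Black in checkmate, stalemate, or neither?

stalemate

Black to move; black king on a8.
In check: no.
King squares — a7: attacked by Kb6; b7: attacked by Pa6; b8: attacked by Bd6.
Legal moves for Black: none.
Not in check and no legal moves → stalemate.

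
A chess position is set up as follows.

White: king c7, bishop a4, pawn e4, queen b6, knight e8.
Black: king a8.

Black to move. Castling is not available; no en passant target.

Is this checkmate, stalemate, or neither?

stalemate

Black to move; black king on a8.
In check: no.
King squares — a7: attacked by Qb6; b7: attacked by Qb6; b8: attacked by Qb6.
Legal moves for Black: none.
Not in check and no legal moves → stalemate.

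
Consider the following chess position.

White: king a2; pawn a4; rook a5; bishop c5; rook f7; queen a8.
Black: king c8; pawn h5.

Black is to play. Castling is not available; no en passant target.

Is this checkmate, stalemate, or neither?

Black to move; black king on c8.
In check: yes, from the white queen on a8.
King squares — b7: attacked by Rf7; c7: attacked by Rf7; d7: attacked by Rf7; b8: attacked by Qa8; d8: attacked by Qa8.
Legal moves for Black: none.
In check with no legal moves → checkmate.

checkmate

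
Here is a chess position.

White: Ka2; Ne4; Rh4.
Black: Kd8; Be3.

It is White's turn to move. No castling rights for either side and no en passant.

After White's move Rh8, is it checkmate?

After Rh8: black king on d8; in check: yes, from the white rook on h8.
Black has 3 legal replies: Ke7, Kd7, Kc7.
In check but a legal move exists → not checkmate.

no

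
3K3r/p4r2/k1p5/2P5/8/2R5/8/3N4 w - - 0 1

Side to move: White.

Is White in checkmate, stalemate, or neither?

White to move; white king on d8.
In check: yes, from the black rook on h8.
King squares — c7: attacked by Rf7; d7: attacked by Rf7; e7: attacked by Rf7; c8: attacked by Rh8; e8: attacked by Rh8.
Legal moves for White: none.
In check with no legal moves → checkmate.

checkmate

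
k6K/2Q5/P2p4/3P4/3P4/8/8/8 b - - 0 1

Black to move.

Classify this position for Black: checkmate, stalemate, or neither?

stalemate

Black to move; black king on a8.
In check: no.
King squares — a7: attacked by Qc7; b7: attacked by Pa6; b8: attacked by Qc7.
Legal moves for Black: none.
Not in check and no legal moves → stalemate.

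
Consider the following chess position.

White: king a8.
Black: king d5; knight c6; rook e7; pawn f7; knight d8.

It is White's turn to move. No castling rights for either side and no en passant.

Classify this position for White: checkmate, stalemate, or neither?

White to move; white king on a8.
In check: no.
King squares — a7: attacked by Nc6; b7: attacked by Re7; b8: attacked by Nc6.
Legal moves for White: none.
Not in check and no legal moves → stalemate.

stalemate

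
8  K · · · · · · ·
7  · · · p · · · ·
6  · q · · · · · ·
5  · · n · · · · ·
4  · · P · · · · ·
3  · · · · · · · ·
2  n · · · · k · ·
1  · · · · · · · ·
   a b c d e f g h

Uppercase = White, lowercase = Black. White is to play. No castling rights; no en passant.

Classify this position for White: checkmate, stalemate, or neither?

stalemate

White to move; white king on a8.
In check: no.
King squares — a7: attacked by Qb6; b7: attacked by Nc5; b8: attacked by Qb6.
Legal moves for White: none.
Not in check and no legal moves → stalemate.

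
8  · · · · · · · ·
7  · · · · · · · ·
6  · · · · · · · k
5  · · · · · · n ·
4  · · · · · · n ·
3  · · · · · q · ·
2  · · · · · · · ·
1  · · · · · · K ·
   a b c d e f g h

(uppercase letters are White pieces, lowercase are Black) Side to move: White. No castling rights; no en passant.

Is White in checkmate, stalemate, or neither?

stalemate

White to move; white king on g1.
In check: no.
King squares — f1: attacked by Qf3; h1: attacked by Qf3; f2: attacked by Qf3; g2: attacked by Qf3; h2: attacked by Ng4.
Legal moves for White: none.
Not in check and no legal moves → stalemate.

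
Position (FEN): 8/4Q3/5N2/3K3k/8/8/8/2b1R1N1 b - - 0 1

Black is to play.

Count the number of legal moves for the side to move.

Black to move; king on h5.
In check: yes, from the white knight on f6.
Legal moves: Kh6, Kg6, Kg5, Kh4.
Count: 4.

4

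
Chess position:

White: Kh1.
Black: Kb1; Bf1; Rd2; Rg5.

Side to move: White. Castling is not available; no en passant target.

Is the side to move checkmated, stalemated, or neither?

stalemate

White to move; white king on h1.
In check: no.
King squares — g1: attacked by Rg5; g2: attacked by Bf1; h2: attacked by Rd2.
Legal moves for White: none.
Not in check and no legal moves → stalemate.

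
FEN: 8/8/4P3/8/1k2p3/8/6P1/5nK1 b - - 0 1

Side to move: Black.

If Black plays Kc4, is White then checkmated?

no

After Kc4: white king on g1; in check: no.
White is not in check, so this cannot be checkmate.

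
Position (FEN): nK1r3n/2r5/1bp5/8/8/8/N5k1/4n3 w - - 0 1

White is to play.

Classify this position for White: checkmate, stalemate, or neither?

checkmate

White to move; white king on b8.
In check: yes, from the black rook on d8.
King squares — a7: attacked by Bb6; b7: attacked by Rc7; c7: attacked by Bb6; a8: attacked by Rd8; c8: attacked by Rc7.
Legal moves for White: none.
In check with no legal moves → checkmate.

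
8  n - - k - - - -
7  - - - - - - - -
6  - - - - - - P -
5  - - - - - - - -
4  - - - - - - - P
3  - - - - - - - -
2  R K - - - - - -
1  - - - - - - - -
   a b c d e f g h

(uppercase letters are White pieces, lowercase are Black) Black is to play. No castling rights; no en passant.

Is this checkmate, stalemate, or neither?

neither

Black to move; black king on d8.
In check: no.
Legal moves for Black: Ke8, Kc8, Ke7, Kd7, Kc7, Nc7, Nb6.
Black has 7 legal moves and is not in check → neither.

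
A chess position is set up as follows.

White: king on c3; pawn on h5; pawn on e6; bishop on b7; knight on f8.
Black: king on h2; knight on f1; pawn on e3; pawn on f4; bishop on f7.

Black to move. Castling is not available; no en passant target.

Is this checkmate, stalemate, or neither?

neither

Black to move; black king on h2.
In check: no.
Legal moves for Black: Bg8, Be8, Bg6, Bxe6, Bxh5, Kh3, Kg3, Kg1, Ng3, Nd2, f3, e2.
Black has 12 legal moves and is not in check → neither.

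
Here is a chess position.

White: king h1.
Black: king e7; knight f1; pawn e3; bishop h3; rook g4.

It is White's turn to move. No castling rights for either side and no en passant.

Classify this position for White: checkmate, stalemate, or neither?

stalemate

White to move; white king on h1.
In check: no.
King squares — g1: attacked by Rg4; g2: attacked by Bh3; h2: attacked by Nf1.
Legal moves for White: none.
Not in check and no legal moves → stalemate.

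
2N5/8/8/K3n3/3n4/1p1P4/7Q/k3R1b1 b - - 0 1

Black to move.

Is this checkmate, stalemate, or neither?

Black to move; black king on a1.
In check: yes, from the white rook on e1.
King squares — b1: attacked by Re1; a2: attacked by Qh2; b2: attacked by Qh2.
Legal moves for Black: none.
In check with no legal moves → checkmate.

checkmate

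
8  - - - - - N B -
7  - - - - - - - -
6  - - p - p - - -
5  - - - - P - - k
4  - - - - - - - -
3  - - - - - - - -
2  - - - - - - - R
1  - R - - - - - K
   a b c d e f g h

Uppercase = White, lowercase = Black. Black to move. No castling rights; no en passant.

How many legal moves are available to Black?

Black to move; king on h5.
In check: yes, from the white rook on h2.
Legal moves: Kg5, Kg4.
Count: 2.

2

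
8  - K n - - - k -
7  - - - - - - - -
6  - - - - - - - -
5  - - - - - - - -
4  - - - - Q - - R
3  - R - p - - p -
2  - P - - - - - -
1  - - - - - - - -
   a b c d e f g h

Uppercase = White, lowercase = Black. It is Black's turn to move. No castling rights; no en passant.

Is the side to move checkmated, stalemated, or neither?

neither

Black to move; black king on g8.
In check: no.
Legal moves for Black: Kf8, Kg7, Kf7, Ne7, Na7, Nd6, Nb6, g2, d2.
Black has 9 legal moves and is not in check → neither.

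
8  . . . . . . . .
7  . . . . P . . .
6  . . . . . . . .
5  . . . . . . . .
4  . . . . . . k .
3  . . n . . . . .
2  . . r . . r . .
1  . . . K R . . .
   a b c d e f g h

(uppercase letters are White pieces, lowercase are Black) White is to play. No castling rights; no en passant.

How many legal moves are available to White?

0

White to move; king on d1.
In check: yes, from the black knight on c3.
Legal moves: none.
Count: 0.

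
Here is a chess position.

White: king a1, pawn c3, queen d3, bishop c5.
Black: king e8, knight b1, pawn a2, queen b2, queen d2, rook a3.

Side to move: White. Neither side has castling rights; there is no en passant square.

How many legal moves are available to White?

0

White to move; king on a1.
In check: yes, from the black queen on b2.
Legal moves: none.
Count: 0.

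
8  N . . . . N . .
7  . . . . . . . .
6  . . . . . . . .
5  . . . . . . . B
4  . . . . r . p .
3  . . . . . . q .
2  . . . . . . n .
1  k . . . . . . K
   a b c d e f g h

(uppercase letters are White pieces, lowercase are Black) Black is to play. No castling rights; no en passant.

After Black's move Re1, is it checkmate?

yes

After Re1: white king on h1; in check: yes, from the black rook on e1.
King squares — g1: attacked by Re1; g2: attacked by Qg3; h2: attacked by Qg3.
White has no legal moves → checkmate.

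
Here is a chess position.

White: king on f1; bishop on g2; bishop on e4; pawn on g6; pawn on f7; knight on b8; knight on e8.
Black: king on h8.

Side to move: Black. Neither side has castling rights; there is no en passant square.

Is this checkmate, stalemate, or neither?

stalemate

Black to move; black king on h8.
In check: no.
King squares — g7: attacked by Ne8; h7: attacked by Pg6; g8: attacked by Pf7.
Legal moves for Black: none.
Not in check and no legal moves → stalemate.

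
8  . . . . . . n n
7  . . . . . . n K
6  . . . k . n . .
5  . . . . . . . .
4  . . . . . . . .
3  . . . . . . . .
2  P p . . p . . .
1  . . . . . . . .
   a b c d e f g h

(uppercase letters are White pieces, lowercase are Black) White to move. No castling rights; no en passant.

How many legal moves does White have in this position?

2

White to move; king on h7.
In check: yes, from the black knight on f6.
Legal moves: Kxh8, Kxg7.
Count: 2.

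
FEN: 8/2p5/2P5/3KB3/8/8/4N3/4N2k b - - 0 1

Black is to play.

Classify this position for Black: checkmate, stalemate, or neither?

Black to move; black king on h1.
In check: no.
King squares — g1: attacked by Ne2; g2: attacked by Ne1; h2: attacked by Be5.
Legal moves for Black: none.
Not in check and no legal moves → stalemate.

stalemate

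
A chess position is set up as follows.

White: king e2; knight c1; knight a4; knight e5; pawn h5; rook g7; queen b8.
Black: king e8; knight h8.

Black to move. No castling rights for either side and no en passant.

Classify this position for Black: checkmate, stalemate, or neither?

Black to move; black king on e8.
In check: yes, from the white queen on b8.
King squares — d7: attacked by Ne5; e7: attacked by Rg7; f7: attacked by Ne5; d8: attacked by Qb8; f8: attacked by Qb8.
Legal moves for Black: none.
In check with no legal moves → checkmate.

checkmate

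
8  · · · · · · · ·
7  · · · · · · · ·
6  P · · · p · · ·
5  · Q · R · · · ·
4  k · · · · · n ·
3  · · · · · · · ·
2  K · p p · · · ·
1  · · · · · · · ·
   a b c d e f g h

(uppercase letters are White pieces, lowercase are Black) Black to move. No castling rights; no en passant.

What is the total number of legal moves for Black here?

Black to move; king on a4.
In check: yes, from the white queen on b5.
Legal moves: none.
Count: 0.

0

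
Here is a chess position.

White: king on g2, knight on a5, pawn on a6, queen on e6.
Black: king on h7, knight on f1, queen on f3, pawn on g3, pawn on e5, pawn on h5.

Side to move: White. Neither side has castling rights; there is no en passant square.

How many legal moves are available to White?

3

White to move; king on g2.
In check: yes, from the black queen on f3.
Legal moves: Kh3, Kxf3, Kg1.
Count: 3.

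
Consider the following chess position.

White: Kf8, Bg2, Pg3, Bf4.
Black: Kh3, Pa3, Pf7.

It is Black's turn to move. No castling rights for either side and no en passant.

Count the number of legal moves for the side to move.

Black to move; king on h3.
In check: yes, from the white bishop on g2.
Legal moves: Kg4, Kh2, Kxg2.
Count: 3.

3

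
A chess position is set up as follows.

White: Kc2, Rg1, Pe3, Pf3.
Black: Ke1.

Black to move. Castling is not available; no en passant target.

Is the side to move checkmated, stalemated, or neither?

neither

Black to move; black king on e1.
In check: yes, from the white rook on g1.
Legal moves for Black: Kf2, Ke2.
Black is in check but has 2 legal moves → neither.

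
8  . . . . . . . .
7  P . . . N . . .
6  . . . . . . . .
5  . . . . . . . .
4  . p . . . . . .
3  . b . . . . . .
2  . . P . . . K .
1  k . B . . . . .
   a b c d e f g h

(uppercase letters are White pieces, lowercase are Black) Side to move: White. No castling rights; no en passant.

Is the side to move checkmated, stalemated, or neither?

White to move; white king on g2.
In check: no.
Legal moves for White include: Ng8, Nc8, Ng6, Nc6, Nf5, Nd5, Kh3, Kg3, Kf3, Kh2, Kf2, Kh1, Kg1, Kf1, Bh6, Bg5, Bf4, Be3, ... (list truncated; more exist).
White has legal moves and is not in check → neither.

neither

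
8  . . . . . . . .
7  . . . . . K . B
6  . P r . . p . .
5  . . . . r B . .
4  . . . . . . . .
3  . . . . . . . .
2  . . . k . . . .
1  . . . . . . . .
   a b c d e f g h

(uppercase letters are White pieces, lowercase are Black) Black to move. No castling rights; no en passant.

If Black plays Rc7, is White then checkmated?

After Rc7: white king on f7; in check: yes, from the black rook on c7.
White has 6 legal replies: Kg8, Kf8, Kg6, Kxf6, Bd7, bxc7.
In check but a legal move exists → not checkmate.

no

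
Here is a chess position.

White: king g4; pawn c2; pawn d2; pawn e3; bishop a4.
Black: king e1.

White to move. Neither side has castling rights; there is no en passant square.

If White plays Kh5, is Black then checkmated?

After Kh5: black king on e1; in check: no.
Black is not in check, so this cannot be checkmate.

no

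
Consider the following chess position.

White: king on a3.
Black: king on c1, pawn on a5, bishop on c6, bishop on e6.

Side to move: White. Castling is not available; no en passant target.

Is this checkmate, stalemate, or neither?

White to move; white king on a3.
In check: no.
King squares — a2: attacked by Be6; b2: attacked by Kc1; b3: attacked by Be6; a4: attacked by Bc6; b4: attacked by Pa5.
Legal moves for White: none.
Not in check and no legal moves → stalemate.

stalemate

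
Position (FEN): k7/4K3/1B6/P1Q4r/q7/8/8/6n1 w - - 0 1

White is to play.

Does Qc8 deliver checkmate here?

yes

After Qc8: black king on a8; in check: yes, from the white queen on c8.
King squares — a7: attacked by Bb6; b7: attacked by Qc8; b8: attacked by Qc8.
Black has no legal moves → checkmate.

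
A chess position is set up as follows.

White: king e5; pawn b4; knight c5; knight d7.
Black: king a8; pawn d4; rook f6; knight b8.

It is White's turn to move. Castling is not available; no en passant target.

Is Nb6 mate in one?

no

After Nb6: black king on a8; in check: yes, from the white knight on b6.
Black has 2 legal replies: Ka7, Rxb6.
In check but a legal move exists → not checkmate.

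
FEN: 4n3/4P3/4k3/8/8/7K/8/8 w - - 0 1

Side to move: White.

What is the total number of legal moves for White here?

White to move; king on h3.
In check: no.
Legal moves: Kh4, Kg4, Kg3, Kh2, Kg2.
Count: 5.

5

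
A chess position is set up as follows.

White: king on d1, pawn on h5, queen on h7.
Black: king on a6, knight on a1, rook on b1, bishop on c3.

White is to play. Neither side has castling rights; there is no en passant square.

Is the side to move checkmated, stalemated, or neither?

White to move; white king on d1.
In check: yes, from the black rook on b1.
King squares — c1: attacked by Rb1; e1: attacked by Rb1; c2: attacked by Na1; d2: attacked by Bc3; e2: available.
Legal moves for White: Ke2, Qxb1.
White is in check but has 2 legal moves → neither.

neither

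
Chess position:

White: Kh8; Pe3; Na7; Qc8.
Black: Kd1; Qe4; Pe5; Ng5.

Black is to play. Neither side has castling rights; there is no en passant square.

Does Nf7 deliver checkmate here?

After Nf7: white king on h8; in check: yes, from the black knight on f7.
White has 2 legal replies: Kg8, Kg7.
In check but a legal move exists → not checkmate.

no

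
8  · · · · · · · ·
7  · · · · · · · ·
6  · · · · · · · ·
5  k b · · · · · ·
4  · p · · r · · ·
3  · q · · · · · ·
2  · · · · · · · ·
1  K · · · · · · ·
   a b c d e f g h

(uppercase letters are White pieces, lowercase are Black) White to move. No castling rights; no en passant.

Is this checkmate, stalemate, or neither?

White to move; white king on a1.
In check: no.
King squares — b1: attacked by Qb3; a2: attacked by Qb3; b2: attacked by Qb3.
Legal moves for White: none.
Not in check and no legal moves → stalemate.

stalemate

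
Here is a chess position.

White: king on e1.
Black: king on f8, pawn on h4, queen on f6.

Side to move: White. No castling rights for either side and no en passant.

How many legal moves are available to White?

3

White to move; king on e1.
In check: no.
Legal moves: Ke2, Kd2, Kd1.
Count: 3.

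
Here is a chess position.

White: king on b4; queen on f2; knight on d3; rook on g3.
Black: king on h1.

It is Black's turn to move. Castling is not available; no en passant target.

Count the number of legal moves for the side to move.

Black to move; king on h1.
In check: no.
Legal moves: none.
Count: 0.

0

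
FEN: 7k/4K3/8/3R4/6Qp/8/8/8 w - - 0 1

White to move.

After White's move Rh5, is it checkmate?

After Rh5: black king on h8; in check: yes, from the white rook on h5.
King squares — g7: attacked by Qg4; h7: attacked by Rh5; g8: attacked by Qg4.
Black has no legal moves → checkmate.

yes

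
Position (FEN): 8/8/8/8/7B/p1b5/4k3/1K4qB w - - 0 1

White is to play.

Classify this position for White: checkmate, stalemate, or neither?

neither

White to move; white king on b1.
In check: yes, from the black queen on g1.
Legal moves for White: Kc2, Ka2, Be1.
White is in check but has 3 legal moves → neither.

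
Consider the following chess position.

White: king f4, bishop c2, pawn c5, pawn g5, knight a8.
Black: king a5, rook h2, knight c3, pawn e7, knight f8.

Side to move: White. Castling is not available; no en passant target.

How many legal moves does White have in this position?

19

White to move; king on f4.
In check: no.
Legal moves: Nc7, Nb6, Kf5, Ke5, Kg4, Kg3, Kf3, Ke3, Bh7, Bg6, Bf5, Be4, Ba4, Bd3, Bb3, Bd1, Bb1, g6, c6.
Count: 19.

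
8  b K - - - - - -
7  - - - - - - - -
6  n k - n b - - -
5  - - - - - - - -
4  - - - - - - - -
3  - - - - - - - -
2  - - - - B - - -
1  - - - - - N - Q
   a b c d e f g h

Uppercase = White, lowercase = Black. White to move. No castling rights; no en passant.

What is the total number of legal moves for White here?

White to move; king on b8.
In check: yes, from the black knight on a6.
Legal moves: Kxa8, Bxa6.
Count: 2.

2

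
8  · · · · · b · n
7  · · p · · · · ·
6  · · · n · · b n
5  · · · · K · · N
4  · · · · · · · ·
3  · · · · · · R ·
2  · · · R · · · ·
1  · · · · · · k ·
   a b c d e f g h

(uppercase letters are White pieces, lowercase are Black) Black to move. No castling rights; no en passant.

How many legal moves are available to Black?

Black to move; king on g1.
In check: yes, from the white rook on g3.
Legal moves: Kh1, Kf1.
Count: 2.

2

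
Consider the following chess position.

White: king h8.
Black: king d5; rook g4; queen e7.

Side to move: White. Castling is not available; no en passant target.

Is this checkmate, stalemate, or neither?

White to move; white king on h8.
In check: no.
King squares — g7: attacked by Rg4; h7: attacked by Qe7; g8: attacked by Rg4.
Legal moves for White: none.
Not in check and no legal moves → stalemate.

stalemate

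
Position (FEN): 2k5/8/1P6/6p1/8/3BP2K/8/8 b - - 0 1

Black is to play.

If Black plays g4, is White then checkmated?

After g4: white king on h3; in check: yes, from the black pawn on g4.
White has 5 legal replies: Kh4, Kxg4, Kg3, Kh2, Kg2.
In check but a legal move exists → not checkmate.

no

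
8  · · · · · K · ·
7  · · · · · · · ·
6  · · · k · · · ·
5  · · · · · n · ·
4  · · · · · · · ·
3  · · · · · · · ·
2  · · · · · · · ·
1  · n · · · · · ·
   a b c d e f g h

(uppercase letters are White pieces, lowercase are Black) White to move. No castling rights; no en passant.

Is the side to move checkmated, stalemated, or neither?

neither

White to move; white king on f8.
In check: no.
Legal moves for White: Kg8, Ke8, Kf7.
White has 3 legal moves and is not in check → neither.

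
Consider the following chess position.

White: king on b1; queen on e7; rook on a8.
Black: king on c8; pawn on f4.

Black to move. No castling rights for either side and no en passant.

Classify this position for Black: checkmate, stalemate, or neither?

Black to move; black king on c8.
In check: yes, from the white rook on a8.
King squares — b7: attacked by Qe7; c7: attacked by Qe7; d7: attacked by Qe7; b8: attacked by Ra8; d8: attacked by Qe7.
Legal moves for Black: none.
In check with no legal moves → checkmate.

checkmate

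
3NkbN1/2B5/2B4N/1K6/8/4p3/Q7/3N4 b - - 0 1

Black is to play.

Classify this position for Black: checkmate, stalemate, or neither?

Black to move; black king on e8.
In check: yes, from the white bishop on c6.
King squares — d7: attacked by Bc6; e7: attacked by Ng8; f7: attacked by Qa2; d8: attacked by Bc7; f8: own bishop.
Legal moves for Black: none.
In check with no legal moves → checkmate.

checkmate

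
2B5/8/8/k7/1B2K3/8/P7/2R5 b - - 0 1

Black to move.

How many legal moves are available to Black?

Black to move; king on a5.
In check: yes, from the white bishop on b4.
Legal moves: Kb6, Kb5, Kxb4, Ka4.
Count: 4.

4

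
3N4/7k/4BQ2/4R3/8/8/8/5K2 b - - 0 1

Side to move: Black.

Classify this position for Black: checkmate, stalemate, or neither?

Black to move; black king on h7.
In check: no.
King squares — g6: attacked by Qf6; h6: attacked by Qf6; g7: attacked by Qf6; g8: attacked by Be6; h8: attacked by Qf6.
Legal moves for Black: none.
Not in check and no legal moves → stalemate.

stalemate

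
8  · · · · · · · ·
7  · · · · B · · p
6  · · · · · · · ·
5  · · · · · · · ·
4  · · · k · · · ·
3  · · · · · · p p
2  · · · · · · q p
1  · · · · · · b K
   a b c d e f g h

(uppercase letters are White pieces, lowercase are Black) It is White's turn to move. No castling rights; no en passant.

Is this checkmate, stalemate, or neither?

checkmate

White to move; white king on h1.
In check: yes, from the black queen on g2.
King squares — g1: attacked by Qg2; g2: attacked by Ph3; h2: attacked by Bg1.
Legal moves for White: none.
In check with no legal moves → checkmate.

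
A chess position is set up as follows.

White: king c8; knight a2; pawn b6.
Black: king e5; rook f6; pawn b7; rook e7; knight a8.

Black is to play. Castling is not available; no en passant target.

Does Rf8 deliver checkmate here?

yes

After Rf8: white king on c8; in check: yes, from the black rook on f8.
King squares — b7: attacked by Re7; c7: attacked by Re7; d7: attacked by Re7; b8: attacked by Rf8; d8: attacked by Rf8.
White has no legal moves → checkmate.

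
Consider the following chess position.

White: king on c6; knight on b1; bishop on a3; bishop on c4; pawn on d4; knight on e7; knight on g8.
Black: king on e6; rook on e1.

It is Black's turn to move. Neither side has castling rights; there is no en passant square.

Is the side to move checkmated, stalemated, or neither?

Black to move; black king on e6.
In check: yes, from the white bishop on c4.
King squares — d5: attacked by Bc4; e5: attacked by Pd4; f5: attacked by Ne7; d6: attacked by Ba3; f6: attacked by Ng8; d7: attacked by Kc6; e7: attacked by Ba3; f7: attacked by Bc4.
Legal moves for Black: none.
In check with no legal moves → checkmate.

checkmate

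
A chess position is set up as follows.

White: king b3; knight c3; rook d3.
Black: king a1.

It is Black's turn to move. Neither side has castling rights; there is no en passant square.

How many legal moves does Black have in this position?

0

Black to move; king on a1.
In check: no.
Legal moves: none.
Count: 0.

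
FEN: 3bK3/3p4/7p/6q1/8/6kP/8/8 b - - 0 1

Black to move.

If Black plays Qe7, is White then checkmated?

After Qe7: white king on e8; in check: yes, from the black queen on e7.
King squares — d7: attacked by Qe7; e7: attacked by Bd8; f7: attacked by Qe7; d8: attacked by Qe7; f8: attacked by Qe7.
White has no legal moves → checkmate.

yes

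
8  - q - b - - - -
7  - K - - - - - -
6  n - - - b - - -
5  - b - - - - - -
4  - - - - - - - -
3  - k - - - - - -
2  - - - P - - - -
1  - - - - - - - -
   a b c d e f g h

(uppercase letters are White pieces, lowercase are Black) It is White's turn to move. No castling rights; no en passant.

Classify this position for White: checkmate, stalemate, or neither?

White to move; white king on b7.
In check: yes, from the black queen on b8.
King squares — a6: attacked by Bb5; b6: attacked by Qb8; c6: attacked by Bb5; a7: attacked by Qb8; c7: attacked by Na6; a8: attacked by Qb8; b8: attacked by Na6; c8: attacked by Be6.
Legal moves for White: none.
In check with no legal moves → checkmate.

checkmate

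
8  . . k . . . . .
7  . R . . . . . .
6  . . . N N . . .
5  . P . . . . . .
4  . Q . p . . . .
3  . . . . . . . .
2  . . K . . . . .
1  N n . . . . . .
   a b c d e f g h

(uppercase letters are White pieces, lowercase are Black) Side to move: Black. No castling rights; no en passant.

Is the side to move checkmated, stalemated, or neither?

Black to move; black king on c8.
In check: yes, from the white knight on d6.
King squares — b7: attacked by Nd6; c7: attacked by Ne6; d7: attacked by Rb7; b8: attacked by Rb7; d8: attacked by Ne6.
Legal moves for Black: none.
In check with no legal moves → checkmate.

checkmate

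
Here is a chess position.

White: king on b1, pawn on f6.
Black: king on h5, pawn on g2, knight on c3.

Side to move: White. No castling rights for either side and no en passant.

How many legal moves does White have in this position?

White to move; king on b1.
In check: yes, from the black knight on c3.
Legal moves: Kc2, Kb2, Kc1, Ka1.
Count: 4.

4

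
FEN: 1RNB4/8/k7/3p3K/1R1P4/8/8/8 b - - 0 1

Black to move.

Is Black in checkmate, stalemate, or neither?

stalemate

Black to move; black king on a6.
In check: no.
King squares — a5: attacked by Bd8; b5: attacked by Rb4; b6: attacked by Rb4; a7: attacked by Nc8; b7: attacked by Rb4.
Legal moves for Black: none.
Not in check and no legal moves → stalemate.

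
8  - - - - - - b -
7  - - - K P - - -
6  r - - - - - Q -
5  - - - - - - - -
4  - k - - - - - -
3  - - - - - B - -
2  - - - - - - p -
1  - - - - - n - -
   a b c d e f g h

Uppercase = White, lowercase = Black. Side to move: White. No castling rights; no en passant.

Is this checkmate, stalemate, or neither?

White to move; white king on d7.
In check: no.
Legal moves for White include: Ke8, Kd8, Kc8, Kc7, Qxg8, Qe8, Qh7, Qg7, Qf7, Qh6, Qf6, Qe6, Qd6+, Qc6, Qb6+, Qxa6, Qh5, Qg5, ... (list truncated; more exist).
White has legal moves and is not in check → neither.

neither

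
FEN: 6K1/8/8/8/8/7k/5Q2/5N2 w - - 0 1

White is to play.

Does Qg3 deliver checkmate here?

yes

After Qg3: black king on h3; in check: yes, from the white queen on g3.
King squares — g2: attacked by Qg3; h2: attacked by Nf1; g3: attacked by Nf1; g4: attacked by Qg3; h4: attacked by Qg3.
Black has no legal moves → checkmate.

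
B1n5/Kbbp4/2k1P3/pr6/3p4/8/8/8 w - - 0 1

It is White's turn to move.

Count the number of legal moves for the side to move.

0

White to move; king on a7.
In check: yes, from the black knight on c8.
Legal moves: none.
Count: 0.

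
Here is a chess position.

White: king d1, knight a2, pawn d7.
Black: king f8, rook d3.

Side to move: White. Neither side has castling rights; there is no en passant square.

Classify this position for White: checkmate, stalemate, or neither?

neither

White to move; white king on d1.
In check: yes, from the black rook on d3.
King squares — c1: available; e1: available; c2: available; d2: attacked by Rd3; e2: available.
Legal moves for White: Ke2, Kc2, Ke1, Kc1.
White is in check but has 4 legal moves → neither.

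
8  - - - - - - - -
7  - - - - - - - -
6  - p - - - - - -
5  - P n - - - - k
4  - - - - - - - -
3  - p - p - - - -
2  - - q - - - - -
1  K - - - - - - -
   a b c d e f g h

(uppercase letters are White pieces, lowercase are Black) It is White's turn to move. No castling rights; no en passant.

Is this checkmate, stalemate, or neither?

White to move; white king on a1.
In check: no.
King squares — b1: attacked by Qc2; a2: attacked by Qc2; b2: attacked by Qc2.
Legal moves for White: none.
Not in check and no legal moves → stalemate.

stalemate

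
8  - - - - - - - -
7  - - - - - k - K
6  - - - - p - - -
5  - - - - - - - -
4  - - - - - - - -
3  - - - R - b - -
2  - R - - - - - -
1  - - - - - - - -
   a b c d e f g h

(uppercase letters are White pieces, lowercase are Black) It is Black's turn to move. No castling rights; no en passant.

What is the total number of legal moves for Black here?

16

Black to move; king on f7.
In check: no.
Legal moves: Kf8, Ke8, Ke7, Kf6, Ba8, Bb7, Bc6, Bh5, Bd5, Bg4, Be4+, Bg2, Be2, Bh1, Bd1, e5.
Count: 16.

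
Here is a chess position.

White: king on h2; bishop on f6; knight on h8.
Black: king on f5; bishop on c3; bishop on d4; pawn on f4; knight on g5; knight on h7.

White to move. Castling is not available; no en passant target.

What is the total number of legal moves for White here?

White to move; king on h2.
In check: no.
Legal moves: Nf7, Ng6, Bd8, Bg7, Be7, Bxg5, Be5, Bxd4, Kg2, Kh1.
Count: 10.

10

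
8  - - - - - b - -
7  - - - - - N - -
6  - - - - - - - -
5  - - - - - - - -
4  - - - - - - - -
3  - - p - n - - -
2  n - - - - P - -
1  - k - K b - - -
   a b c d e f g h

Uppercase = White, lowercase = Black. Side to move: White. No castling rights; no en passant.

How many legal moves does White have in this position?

White to move; king on d1.
In check: yes, from the black knight on e3.
Legal moves: Ke2, Kxe1, fxe3.
Count: 3.

3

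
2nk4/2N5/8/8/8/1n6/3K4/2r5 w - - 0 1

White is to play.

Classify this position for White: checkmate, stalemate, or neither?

neither

White to move; white king on d2.
In check: yes, from the black knight on b3.
Legal moves for White: Ke3, Kd3, Ke2.
White is in check but has 3 legal moves → neither.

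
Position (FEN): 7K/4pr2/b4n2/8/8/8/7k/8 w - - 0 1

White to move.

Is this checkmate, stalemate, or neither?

White to move; white king on h8.
In check: no.
King squares — g7: attacked by Rf7; h7: attacked by Nf6; g8: attacked by Nf6.
Legal moves for White: none.
Not in check and no legal moves → stalemate.

stalemate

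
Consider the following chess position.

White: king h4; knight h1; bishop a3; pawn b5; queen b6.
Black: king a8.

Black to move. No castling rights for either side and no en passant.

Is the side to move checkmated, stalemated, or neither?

stalemate

Black to move; black king on a8.
In check: no.
King squares — a7: attacked by Qb6; b7: attacked by Qb6; b8: attacked by Qb6.
Legal moves for Black: none.
Not in check and no legal moves → stalemate.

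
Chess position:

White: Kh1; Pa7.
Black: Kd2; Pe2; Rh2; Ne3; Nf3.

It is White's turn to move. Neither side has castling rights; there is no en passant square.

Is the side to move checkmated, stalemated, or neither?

checkmate

White to move; white king on h1.
In check: yes, from the black rook on h2.
King squares — g1: attacked by Nf3; g2: attacked by Rh2; h2: attacked by Nf3.
Legal moves for White: none.
In check with no legal moves → checkmate.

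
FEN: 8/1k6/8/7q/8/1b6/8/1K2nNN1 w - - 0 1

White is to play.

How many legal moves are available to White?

White to move; king on b1.
In check: no.
Legal moves: Nh3, Nf3, Ne2, Ng3, Ne3, Nh2, Nd2, Kb2, Kc1, Ka1.
Count: 10.

10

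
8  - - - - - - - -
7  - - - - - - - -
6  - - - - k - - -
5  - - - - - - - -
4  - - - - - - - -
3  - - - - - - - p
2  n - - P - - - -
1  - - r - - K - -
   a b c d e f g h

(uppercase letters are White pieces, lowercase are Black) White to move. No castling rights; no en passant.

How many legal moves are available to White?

White to move; king on f1.
In check: yes, from the black rook on c1.
Legal moves: Kf2, Ke2.
Count: 2.

2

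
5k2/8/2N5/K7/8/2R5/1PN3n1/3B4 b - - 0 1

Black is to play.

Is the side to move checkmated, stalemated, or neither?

Black to move; black king on f8.
In check: no.
Legal moves for Black: Kg8, Ke8, Kg7, Kf7, Nh4, Nf4, Ne3, Ne1.
Black has 8 legal moves and is not in check → neither.

neither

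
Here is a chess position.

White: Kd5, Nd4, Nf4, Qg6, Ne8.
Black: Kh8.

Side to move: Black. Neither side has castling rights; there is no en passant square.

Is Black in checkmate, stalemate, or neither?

stalemate

Black to move; black king on h8.
In check: no.
King squares — g7: attacked by Qg6; h7: attacked by Qg6; g8: attacked by Qg6.
Legal moves for Black: none.
Not in check and no legal moves → stalemate.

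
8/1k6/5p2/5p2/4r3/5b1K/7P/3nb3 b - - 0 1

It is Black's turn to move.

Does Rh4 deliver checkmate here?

After Rh4: white king on h3; in check: yes, from the black rook on h4.
King squares — g2: attacked by Bf3; h2: own pawn; g3: attacked by Be1; g4: attacked by Bf3; h4: attacked by Be1.
White has no legal moves → checkmate.

yes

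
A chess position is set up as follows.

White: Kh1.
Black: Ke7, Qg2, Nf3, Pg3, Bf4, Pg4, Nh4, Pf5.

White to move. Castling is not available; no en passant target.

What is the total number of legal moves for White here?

0

White to move; king on h1.
In check: yes, from the black queen on g2.
Legal moves: none.
Count: 0.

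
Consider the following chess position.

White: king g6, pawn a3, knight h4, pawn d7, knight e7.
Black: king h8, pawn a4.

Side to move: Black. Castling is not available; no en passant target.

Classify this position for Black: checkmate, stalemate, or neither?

stalemate

Black to move; black king on h8.
In check: no.
King squares — g7: attacked by Kg6; h7: attacked by Kg6; g8: attacked by Ne7.
Legal moves for Black: none.
Not in check and no legal moves → stalemate.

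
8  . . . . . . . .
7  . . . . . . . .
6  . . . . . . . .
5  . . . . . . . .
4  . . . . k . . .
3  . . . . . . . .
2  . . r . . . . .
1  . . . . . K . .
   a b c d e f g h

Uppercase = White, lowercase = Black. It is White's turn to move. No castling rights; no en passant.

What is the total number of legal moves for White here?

2

White to move; king on f1.
In check: no.
Legal moves: Kg1, Ke1.
Count: 2.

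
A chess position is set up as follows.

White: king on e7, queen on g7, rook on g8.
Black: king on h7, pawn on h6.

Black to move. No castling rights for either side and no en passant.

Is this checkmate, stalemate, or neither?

Black to move; black king on h7.
In check: yes, from the white queen on g7.
King squares — g6: attacked by Qg7; h6: own pawn; g7: attacked by Rg8; g8: attacked by Qg7; h8: attacked by Qg7.
Legal moves for Black: none.
In check with no legal moves → checkmate.

checkmate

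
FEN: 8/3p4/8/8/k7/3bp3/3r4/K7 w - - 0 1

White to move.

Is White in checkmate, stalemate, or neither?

stalemate

White to move; white king on a1.
In check: no.
King squares — b1: attacked by Bd3; a2: attacked by Rd2; b2: attacked by Rd2.
Legal moves for White: none.
Not in check and no legal moves → stalemate.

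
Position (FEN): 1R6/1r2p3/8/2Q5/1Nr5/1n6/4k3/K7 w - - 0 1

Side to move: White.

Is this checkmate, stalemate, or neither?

White to move; white king on a1.
In check: yes, from the black knight on b3.
Legal moves for White: Kb2, Ka2, Kb1.
White is in check but has 3 legal moves → neither.

neither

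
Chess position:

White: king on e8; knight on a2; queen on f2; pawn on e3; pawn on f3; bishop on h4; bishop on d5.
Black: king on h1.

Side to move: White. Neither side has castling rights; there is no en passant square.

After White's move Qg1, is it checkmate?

no

After Qg1: black king on h1; in check: yes, from the white queen on g1.
Black has 1 legal reply: Kxg1.
In check but a legal move exists → not checkmate.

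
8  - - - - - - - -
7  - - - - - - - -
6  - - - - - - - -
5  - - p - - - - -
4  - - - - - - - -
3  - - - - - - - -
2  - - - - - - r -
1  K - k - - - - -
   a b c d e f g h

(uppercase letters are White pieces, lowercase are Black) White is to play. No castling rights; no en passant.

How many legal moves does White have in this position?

0

White to move; king on a1.
In check: no.
Legal moves: none.
Count: 0.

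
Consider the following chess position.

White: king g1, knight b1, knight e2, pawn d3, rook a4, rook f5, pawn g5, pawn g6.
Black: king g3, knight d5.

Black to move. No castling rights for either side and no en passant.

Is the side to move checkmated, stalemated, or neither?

neither

Black to move; black king on g3.
In check: yes, from the white knight on e2.
King squares — f2: attacked by Kg1; g2: attacked by Kg1; h2: attacked by Kg1; f3: attacked by Rf5; h3: available; f4: attacked by Ne2; g4: attacked by Ra4; h4: attacked by Ra4.
Legal moves for Black: Kh3.
Black is in check but has 1 legal move → neither.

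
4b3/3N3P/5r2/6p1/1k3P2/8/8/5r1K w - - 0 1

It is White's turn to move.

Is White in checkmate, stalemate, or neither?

neither

White to move; white king on h1.
In check: yes, from the black rook on f1.
Legal moves for White: Kh2, Kg2.
White is in check but has 2 legal moves → neither.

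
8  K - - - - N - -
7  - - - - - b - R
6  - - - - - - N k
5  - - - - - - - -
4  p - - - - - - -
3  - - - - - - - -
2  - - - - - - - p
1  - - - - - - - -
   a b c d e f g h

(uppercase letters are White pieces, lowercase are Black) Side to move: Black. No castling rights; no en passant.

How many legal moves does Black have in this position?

1

Black to move; king on h6.
In check: yes, from the white rook on h7.
Legal moves: Kg5.
Count: 1.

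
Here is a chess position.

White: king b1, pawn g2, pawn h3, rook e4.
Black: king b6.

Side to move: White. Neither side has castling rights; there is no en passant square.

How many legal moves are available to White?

22

White to move; king on b1.
In check: no.
Legal moves: Re8, Re7, Re6+, Re5, Rh4, Rg4, Rf4, Rd4, Rc4, Rb4+, Ra4, Re3, Re2, Re1, Kc2, Kb2, Ka2, Kc1, Ka1, h4, g3, g4.
Count: 22.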